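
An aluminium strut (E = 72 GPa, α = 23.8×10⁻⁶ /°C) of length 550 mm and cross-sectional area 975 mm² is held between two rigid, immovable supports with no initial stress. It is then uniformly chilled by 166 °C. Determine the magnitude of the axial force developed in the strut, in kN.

The ends cannot move, so σ = EαΔT = 72×10³ × 23.8×10⁻⁶ × 166 = 284.5 MPa.
P = AEαΔT = 975 × 72×10³ × 23.8×10⁻⁶ × 166 = 277.3 kN (tensile).

P ≈ 277 kN (tensile)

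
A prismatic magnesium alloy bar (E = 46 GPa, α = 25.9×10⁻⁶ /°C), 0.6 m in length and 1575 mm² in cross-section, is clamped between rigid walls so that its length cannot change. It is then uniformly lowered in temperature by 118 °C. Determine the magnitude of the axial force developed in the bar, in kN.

P ≈ 221 kN (tensile)

With zero net strain, σ = E·αΔT = 46 GPa × 25.9×10⁻⁶ × 118 = 140.6 MPa.
P = AEαΔT = 1575 × 46×10³ × 25.9×10⁻⁶ × 118 = 221.4 kN (tensile).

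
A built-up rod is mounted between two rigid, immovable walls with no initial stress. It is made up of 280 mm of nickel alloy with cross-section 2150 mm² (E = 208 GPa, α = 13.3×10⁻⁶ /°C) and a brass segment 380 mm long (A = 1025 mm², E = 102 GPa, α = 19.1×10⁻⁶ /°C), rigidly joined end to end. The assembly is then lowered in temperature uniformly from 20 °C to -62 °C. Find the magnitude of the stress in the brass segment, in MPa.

σ ≈ 206 MPa (tensile)

Free thermal contraction of the whole bar: Σ αᵢΔT Lᵢ = 13.3×10⁻⁶×82×280 + 19.1×10⁻⁶×82×380 = 0.9005 mm.
Since the ends are fixed, an axial force P builds up, equal in every segment, with P · Σ Lᵢ/(AᵢEᵢ) = δ_free.
Σ Lᵢ/(AᵢEᵢ) = 280/(2150×208×10³) + 380/(1025×102×10³) = 4.261×10⁻⁶ mm/N.
So P = 0.9005 / 4.261×10⁻⁶ = 211.4 kN, tensile.
σ_{brass} = P / A = 211400 / 1025 = 206.2 MPa.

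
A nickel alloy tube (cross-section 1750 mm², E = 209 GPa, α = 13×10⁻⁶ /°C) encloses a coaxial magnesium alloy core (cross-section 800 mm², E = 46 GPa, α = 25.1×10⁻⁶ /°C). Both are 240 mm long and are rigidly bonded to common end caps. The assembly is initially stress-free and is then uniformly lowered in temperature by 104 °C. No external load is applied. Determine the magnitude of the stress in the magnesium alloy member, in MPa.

σ ≈ 52.6 MPa (tensile)

Equilibrium of a rigid end plate with no external load gives equal and opposite internal forces ±P in the two members. Since α_{magnesium alloy} > α_{nickel alloy}, cooling drives the magnesium alloy into tension and the nickel alloy into compression.
Compatibility of the two members (thermal + elastic change equal): (α₁ − α₂)ΔT = P·[1/(A₁E₁) + 1/(A₂E₂)].
|α₁ − α₂|·ΔT = 12.1×10⁻⁶ × 104 = 0.001258.
1/(A₁E₁) + 1/(A₂E₂) = 1/(1750×209×10³) + 1/(800×46×10³) = 2.991×10⁻⁸ N⁻¹.
So P = 0.001258 / 2.991×10⁻⁸ = 42.08 kN.
σ_{magnesium alloy} = P/A₂ = 42080/800 = 52.59 MPa, tensile.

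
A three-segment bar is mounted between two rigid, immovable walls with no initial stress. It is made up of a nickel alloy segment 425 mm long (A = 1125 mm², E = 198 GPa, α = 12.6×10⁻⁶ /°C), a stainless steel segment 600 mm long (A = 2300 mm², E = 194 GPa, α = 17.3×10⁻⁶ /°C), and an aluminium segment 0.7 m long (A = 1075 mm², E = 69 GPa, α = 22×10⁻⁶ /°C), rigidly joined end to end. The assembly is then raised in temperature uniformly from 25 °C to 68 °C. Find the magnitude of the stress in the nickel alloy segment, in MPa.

σ ≈ 93.8 MPa (compressive)

If the supports were absent, the total length change would be Σ αᵢΔT Lᵢ = 12.6×10⁻⁶×43×425 + 17.3×10⁻⁶×43×600 + 22×10⁻⁶×43×700 = 1.339 mm.
The rigid supports impose zero overall length change; the single axial force P common to all segments must satisfy P Σ Lᵢ/(AᵢEᵢ) = δ_free.
The series flexibility is Σ Lᵢ/(AᵢEᵢ) = 425/(1125×198×10³) + 600/(2300×194×10³) + 700/(1075×69×10³) = 1.269×10⁻⁵ mm/N.
Hence P = δ_free / Σ(L/AE) = 1.339/1.269×10⁻⁵ = 105.5 kN (compressive).
σ_{nickel alloy} = P / A = 105500 / 1125 = 93.78 MPa.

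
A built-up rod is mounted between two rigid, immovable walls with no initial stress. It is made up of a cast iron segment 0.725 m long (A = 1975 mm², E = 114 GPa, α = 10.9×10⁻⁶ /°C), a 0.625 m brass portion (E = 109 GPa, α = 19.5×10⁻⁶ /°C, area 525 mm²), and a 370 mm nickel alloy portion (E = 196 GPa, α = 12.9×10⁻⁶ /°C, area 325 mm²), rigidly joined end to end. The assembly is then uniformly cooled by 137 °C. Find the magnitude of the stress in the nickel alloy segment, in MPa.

σ ≈ 525 MPa (tensile)

With the walls removed the bar would change length by δ_free = Σ αᵢΔT Lᵢ = 10.9×10⁻⁶×137×725 + 19.5×10⁻⁶×137×625 + 12.9×10⁻⁶×137×370 = 3.406 mm.
The walls prevent any net length change, so an axial force P (same in every segment) develops. Compatibility: P · Σ Lᵢ/(AᵢEᵢ) = δ_free.
Σ Lᵢ/(AᵢEᵢ) = 725/(1975×114×10³) + 625/(525×109×10³) + 370/(325×196×10³) = 1.995×10⁻⁵ mm/N.
Hence P = δ_free / Σ(L/AE) = 3.406/1.995×10⁻⁵ = 170.7 kN (tensile).
σ_{nickel alloy} = P / A = 170700 / 325 = 525.3 MPa.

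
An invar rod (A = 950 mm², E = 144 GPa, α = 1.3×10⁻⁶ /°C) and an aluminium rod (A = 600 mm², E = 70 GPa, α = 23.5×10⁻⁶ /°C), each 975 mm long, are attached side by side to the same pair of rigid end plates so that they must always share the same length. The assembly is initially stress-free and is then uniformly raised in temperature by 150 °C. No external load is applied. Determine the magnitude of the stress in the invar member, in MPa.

Equilibrium of a rigid end plate with no external load gives equal and opposite internal forces ±P in the two members. Since α_{aluminium} > α_{invar}, heating drives the aluminium into compression and the invar into tension.
Equating the net (thermal + elastic) strains gives |α₁ − α₂|·ΔT = P·[1/(A₁E₁) + 1/(A₂E₂)].
|α₁ − α₂|·ΔT = 22.2×10⁻⁶ × 150 = 0.00333.
1/(A₁E₁) + 1/(A₂E₂) = 1/(950×144×10³) + 1/(600×70×10³) = 3.112×10⁻⁸ N⁻¹.
So P = 0.00333 / 3.112×10⁻⁸ = 107 kN.
σ_{invar} = P/A₁ = 107000/950 = 112.6 MPa, tensile.

σ ≈ 113 MPa (tensile)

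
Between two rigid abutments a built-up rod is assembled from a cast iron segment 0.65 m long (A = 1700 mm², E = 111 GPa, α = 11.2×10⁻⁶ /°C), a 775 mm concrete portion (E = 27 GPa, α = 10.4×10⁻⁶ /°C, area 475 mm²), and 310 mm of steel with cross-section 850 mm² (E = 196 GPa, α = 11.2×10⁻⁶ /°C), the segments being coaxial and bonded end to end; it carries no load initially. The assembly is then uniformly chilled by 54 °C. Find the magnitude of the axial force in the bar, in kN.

P ≈ 15.5 kN (tensile)

If the supports were absent, the total length change would be Σ αᵢΔT Lᵢ = 11.2×10⁻⁶×54×650 + 10.4×10⁻⁶×54×775 + 11.2×10⁻⁶×54×310 = 1.016 mm.
Since the ends are fixed, an axial force P builds up, equal in every segment, with P · Σ Lᵢ/(AᵢEᵢ) = δ_free.
The series flexibility is Σ Lᵢ/(AᵢEᵢ) = 650/(1700×111×10³) + 775/(475×27×10³) + 310/(850×196×10³) = 6.573×10⁻⁵ mm/N.
Hence P = δ_free / Σ(L/AE) = 1.016/6.573×10⁻⁵ = 15.45 kN (tensile).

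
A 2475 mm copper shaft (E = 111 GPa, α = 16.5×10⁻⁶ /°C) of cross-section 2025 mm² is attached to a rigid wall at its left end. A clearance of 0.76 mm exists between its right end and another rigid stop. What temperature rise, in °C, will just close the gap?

ΔT ≈ 18.6 °C

The gap closes when αΔT L = 0.76 mm, since the shaft is still unstressed at that instant.
So ΔT = g/(αL) = 0.76/(16.5×10⁻⁶ × 2475) = 18.61 °C.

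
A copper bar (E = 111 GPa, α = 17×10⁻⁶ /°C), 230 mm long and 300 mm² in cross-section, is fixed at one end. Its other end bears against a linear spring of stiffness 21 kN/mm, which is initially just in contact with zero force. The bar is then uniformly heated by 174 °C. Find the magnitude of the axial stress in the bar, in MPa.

Free thermal expansion: δ_free = αΔT L = 17×10⁻⁶ × 174 × 230 = 0.6803 mm.
Let P be the compressive force at the spring. The bar shortens elastically by PL/(AE) and the spring compresses by P/k; together these equal δ_free.
So P = δ_free / [L/(AE) + 1/k] = 0.6803 / [ 230/(300×111×10³) + 1/(21×10³) ].
P = 0.6803 / 5.453×10⁻⁵ = 12480 N.
σ = P/A = 12480/300 = 41.59 MPa.

σ ≈ 41.6 MPa (compressive)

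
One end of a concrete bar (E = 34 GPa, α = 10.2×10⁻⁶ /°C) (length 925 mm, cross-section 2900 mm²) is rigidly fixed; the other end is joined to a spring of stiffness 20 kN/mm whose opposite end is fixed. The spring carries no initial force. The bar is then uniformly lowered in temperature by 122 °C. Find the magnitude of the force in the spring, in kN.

P ≈ 19.4 kN

The unrestrained thermal change is αΔT L = 10.2×10⁻⁶ × 122 × 925 = 1.151 mm.
With a force P in the spring, the elastic change of the bar is PL/(AE) and that of the spring is P/k; compatibility requires their sum to equal δ_free.
So P = δ_free / [L/(AE) + 1/k] = 1.151 / [ 925/(2900×34×10³) + 1/(20×10³) ].
P = 1.151 / 5.938×10⁻⁵ = 19380 N.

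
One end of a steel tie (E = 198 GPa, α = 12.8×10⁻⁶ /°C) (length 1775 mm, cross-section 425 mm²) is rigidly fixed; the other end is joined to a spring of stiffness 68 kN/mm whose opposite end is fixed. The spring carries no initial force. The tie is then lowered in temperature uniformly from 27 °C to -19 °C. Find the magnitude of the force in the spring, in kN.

P ≈ 29.2 kN

If the spring were absent the tie would shorten by αΔT L = 12.8×10⁻⁶ × 46 × 1775 = 1.045 mm.
With a force P in the spring, the elastic change of the tie is PL/(AE) and that of the spring is P/k; compatibility requires their sum to equal δ_free.
P [ L/(AE) + 1/k ] = δ_free → P [ 1775/(425×198×10³) + 1/(68×10³) ] = 1.045.
P = 1.045 / 3.58×10⁻⁵ = 29190 N.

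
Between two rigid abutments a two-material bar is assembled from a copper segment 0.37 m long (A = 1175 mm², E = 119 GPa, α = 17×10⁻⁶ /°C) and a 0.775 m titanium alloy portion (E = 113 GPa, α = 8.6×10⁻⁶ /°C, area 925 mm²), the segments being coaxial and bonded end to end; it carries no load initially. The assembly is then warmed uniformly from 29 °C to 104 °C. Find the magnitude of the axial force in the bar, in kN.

P ≈ 96.6 kN (compressive)

With the walls removed the bar would change length by δ_free = Σ αᵢΔT Lᵢ = 17×10⁻⁶×75×370 + 8.6×10⁻⁶×75×775 = 0.9716 mm.
Since the ends are fixed, an axial force P builds up, equal in every segment, with P · Σ Lᵢ/(AᵢEᵢ) = δ_free.
The series flexibility is Σ Lᵢ/(AᵢEᵢ) = 370/(1175×119×10³) + 775/(925×113×10³) = 1.006×10⁻⁵ mm/N.
Hence P = δ_free / Σ(L/AE) = 0.9716/1.006×10⁻⁵ = 96.58 kN (compressive).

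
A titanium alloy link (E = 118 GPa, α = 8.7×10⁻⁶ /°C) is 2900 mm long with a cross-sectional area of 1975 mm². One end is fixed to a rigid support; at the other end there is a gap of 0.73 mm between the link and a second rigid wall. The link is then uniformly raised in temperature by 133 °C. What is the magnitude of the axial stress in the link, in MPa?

σ ≈ 107 MPa (compressive)

Unrestrained expansion: δ_free = αΔT L = 8.7×10⁻⁶ × 133 × 2900 = 3.356 mm.
This exceeds the 0.73 mm gap, so the wall pushes back. The portion of expansion that must be recovered elastically is δ_free − gap = 3.356 − 0.73 = 2.626 mm.
Compatibility: PL/(AE) = 2.626 mm, so σ = P/A = E × (2.626/2900) = 106.8 MPa.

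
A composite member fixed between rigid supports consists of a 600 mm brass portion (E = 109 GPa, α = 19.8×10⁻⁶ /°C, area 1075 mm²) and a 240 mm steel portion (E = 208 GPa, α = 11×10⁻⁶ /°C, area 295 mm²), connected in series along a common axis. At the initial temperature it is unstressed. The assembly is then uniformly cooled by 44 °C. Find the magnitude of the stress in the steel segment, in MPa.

Free thermal contraction of the whole bar: Σ αᵢΔT Lᵢ = 19.8×10⁻⁶×44×600 + 11×10⁻⁶×44×240 = 0.6389 mm.
Since the ends are fixed, an axial force P builds up, equal in every segment, with P · Σ Lᵢ/(AᵢEᵢ) = δ_free.
Σ Lᵢ/(AᵢEᵢ) = 600/(1075×109×10³) + 240/(295×208×10³) = 9.032×10⁻⁶ mm/N.
Hence P = δ_free / Σ(L/AE) = 0.6389/9.032×10⁻⁶ = 70.74 kN (tensile).
σ_{steel} = P / A = 70740 / 295 = 239.8 MPa.

σ ≈ 240 MPa (tensile)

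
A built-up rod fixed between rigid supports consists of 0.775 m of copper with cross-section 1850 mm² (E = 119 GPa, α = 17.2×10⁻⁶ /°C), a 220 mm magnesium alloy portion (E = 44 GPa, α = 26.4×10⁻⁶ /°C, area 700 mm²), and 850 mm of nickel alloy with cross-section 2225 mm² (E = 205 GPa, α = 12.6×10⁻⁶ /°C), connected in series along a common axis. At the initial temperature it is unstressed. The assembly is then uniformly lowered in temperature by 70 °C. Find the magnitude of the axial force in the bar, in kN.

P ≈ 167 kN (tensile)

Free thermal contraction of the whole bar: Σ αᵢΔT Lᵢ = 17.2×10⁻⁶×70×775 + 26.4×10⁻⁶×70×220 + 12.6×10⁻⁶×70×850 = 2.089 mm.
The rigid supports impose zero overall length change; the single axial force P common to all segments must satisfy P Σ Lᵢ/(AᵢEᵢ) = δ_free.
Σ Lᵢ/(AᵢEᵢ) = 775/(1850×119×10³) + 220/(700×44×10³) + 850/(2225×205×10³) = 1.253×10⁻⁵ mm/N.
Hence P = δ_free / Σ(L/AE) = 2.089/1.253×10⁻⁵ = 166.8 kN (tensile).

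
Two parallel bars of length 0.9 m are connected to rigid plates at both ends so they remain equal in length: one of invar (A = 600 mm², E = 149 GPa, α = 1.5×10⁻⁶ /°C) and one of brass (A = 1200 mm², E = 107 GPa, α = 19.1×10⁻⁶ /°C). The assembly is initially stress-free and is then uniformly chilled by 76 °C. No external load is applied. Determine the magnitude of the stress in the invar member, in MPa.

Both members must finish at the same length. With the larger α, the brass tends to over-contract; the plates restrain it, putting the brass in tension and the invar in compression. With no external load the two internal forces are equal and opposite, magnitude P.
Setting the final lengths equal and cancelling L: (α₁ − α₂)ΔT = P/(A₁E₁) + P/(A₂E₂).
|α₁ − α₂|·ΔT = 17.6×10⁻⁶ × 76 = 0.001338.
1/(A₁E₁) + 1/(A₂E₂) = 1/(600×149×10³) + 1/(1200×107×10³) = 1.897×10⁻⁸ N⁻¹.
P = 0.001338 / 1.897×10⁻⁸ = 70500 N = 70.5 kN.
σ_{invar} = P/A₁ = 70500/600 = 117.5 MPa, compressive.

σ ≈ 117 MPa (compressive)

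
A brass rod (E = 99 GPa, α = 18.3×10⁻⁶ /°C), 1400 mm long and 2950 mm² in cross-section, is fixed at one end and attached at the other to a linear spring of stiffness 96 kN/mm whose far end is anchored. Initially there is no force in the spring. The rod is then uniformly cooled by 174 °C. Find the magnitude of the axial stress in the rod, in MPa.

Free thermal contraction: δ_free = αΔT L = 18.3×10⁻⁶ × 174 × 1400 = 4.458 mm.
Let P be the tensile force in the spring. The rod extends elastically by PL/(AE) and the spring stretches by P/k; together these equal δ_free.
P [ L/(AE) + 1/k ] = δ_free → P [ 1400/(2950×99×10³) + 1/(96×10³) ] = 4.458.
P = 4.458 / 1.521×10⁻⁵ = 293100 N.
σ = P/A = 293100/2950 = 99.35 MPa.

σ ≈ 99.3 MPa (tensile)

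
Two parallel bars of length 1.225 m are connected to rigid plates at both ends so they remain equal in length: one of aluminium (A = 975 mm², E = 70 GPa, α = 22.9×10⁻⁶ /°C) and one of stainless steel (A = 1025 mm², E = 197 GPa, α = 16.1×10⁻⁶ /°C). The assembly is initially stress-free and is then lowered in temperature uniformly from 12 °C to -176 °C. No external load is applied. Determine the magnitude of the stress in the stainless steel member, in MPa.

σ ≈ 63.6 MPa (compressive)

Both members must finish at the same length. With the larger α, the aluminium tends to over-contract; the plates restrain it, putting the aluminium in tension and the stainless steel in compression. With no external load the two internal forces are equal and opposite, magnitude P.
Equating the net (thermal + elastic) strains gives |α₁ − α₂|·ΔT = P·[1/(A₁E₁) + 1/(A₂E₂)].
|α₁ − α₂|·ΔT = 6.8×10⁻⁶ × 188 = 0.001278.
1/(A₁E₁) + 1/(A₂E₂) = 1/(975×70×10³) + 1/(1025×197×10³) = 1.96×10⁻⁸ N⁻¹.
P = 0.001278 / 1.96×10⁻⁸ = 65210 N = 65.21 kN.
σ_{stainless steel} = P/A₂ = 65210/1025 = 63.62 MPa, compressive.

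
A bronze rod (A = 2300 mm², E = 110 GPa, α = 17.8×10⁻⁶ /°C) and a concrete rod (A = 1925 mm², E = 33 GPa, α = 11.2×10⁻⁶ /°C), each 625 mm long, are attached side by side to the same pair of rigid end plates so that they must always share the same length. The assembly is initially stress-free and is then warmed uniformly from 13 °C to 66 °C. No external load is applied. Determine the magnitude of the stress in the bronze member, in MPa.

σ ≈ 7.72 MPa (compressive)

The bronze has the larger α, so on heating it would change length more than the concrete if both were free. The rigid plates force a common final length, so the bronze is put into compression and the concrete into tension, with equal and opposite forces P (no external load).
Compatibility of the two members (thermal + elastic change equal): (α₁ − α₂)ΔT = P·[1/(A₁E₁) + 1/(A₂E₂)].
|α₁ − α₂|·ΔT = 6.6×10⁻⁶ × 53 = 0.0003498.
1/(A₁E₁) + 1/(A₂E₂) = 1/(2300×110×10³) + 1/(1925×33×10³) = 1.969×10⁻⁸ N⁻¹.
So P = 0.0003498 / 1.969×10⁻⁸ = 17.76 kN.
σ_{bronze} = P/A₁ = 17760/2300 = 7.722 MPa, compressive.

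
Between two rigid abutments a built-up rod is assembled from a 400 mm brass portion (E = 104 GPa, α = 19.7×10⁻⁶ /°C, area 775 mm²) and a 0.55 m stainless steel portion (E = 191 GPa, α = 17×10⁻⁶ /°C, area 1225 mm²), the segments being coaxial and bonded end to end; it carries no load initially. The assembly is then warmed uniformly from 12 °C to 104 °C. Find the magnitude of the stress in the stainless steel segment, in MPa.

σ ≈ 177 MPa (compressive)

Free thermal expansion of the whole bar: Σ αᵢΔT Lᵢ = 19.7×10⁻⁶×92×400 + 17×10⁻⁶×92×550 = 1.585 mm.
Since the ends are fixed, an axial force P builds up, equal in every segment, with P · Σ Lᵢ/(AᵢEᵢ) = δ_free.
Σ Lᵢ/(AᵢEᵢ) = 400/(775×104×10³) + 550/(1225×191×10³) = 7.313×10⁻⁶ mm/N.
Hence P = δ_free / Σ(L/AE) = 1.585/7.313×10⁻⁶ = 216.7 kN (compressive).
σ_{stainless steel} = P / A = 216700 / 1225 = 176.9 MPa.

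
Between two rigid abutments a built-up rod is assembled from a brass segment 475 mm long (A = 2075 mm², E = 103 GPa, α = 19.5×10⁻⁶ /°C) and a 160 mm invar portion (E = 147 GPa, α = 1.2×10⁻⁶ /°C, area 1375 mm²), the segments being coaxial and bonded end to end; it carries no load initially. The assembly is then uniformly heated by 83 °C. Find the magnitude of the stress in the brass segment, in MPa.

If the supports were absent, the total length change would be Σ αᵢΔT Lᵢ = 19.5×10⁻⁶×83×475 + 1.2×10⁻⁶×83×160 = 0.7847 mm.
The rigid supports impose zero overall length change; the single axial force P common to all segments must satisfy P Σ Lᵢ/(AᵢEᵢ) = δ_free.
Σ Lᵢ/(AᵢEᵢ) = 475/(2075×103×10³) + 160/(1375×147×10³) = 3.014×10⁻⁶ mm/N.
P = 0.7847 / 3.014×10⁻⁶ = 260400 N = 260.4 kN, compressive.
σ_{brass} = P / A = 260400 / 2075 = 125.5 MPa.

σ ≈ 125 MPa (compressive)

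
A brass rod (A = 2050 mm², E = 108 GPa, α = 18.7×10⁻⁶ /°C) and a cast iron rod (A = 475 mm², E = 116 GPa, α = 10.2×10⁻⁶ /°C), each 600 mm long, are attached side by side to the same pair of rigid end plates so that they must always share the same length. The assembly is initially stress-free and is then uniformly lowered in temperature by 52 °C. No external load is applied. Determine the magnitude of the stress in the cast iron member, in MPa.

σ ≈ 41.1 MPa (compressive)

The brass has the larger α, so on cooling it would change length more than the cast iron if both were free. The rigid plates force a common final length, so the brass is put into tension and the cast iron into compression, with equal and opposite forces P (no external load).
Setting the final lengths equal and cancelling L: (α₁ − α₂)ΔT = P/(A₁E₁) + P/(A₂E₂).
|α₁ − α₂|·ΔT = 8.5×10⁻⁶ × 52 = 0.000442.
1/(A₁E₁) + 1/(A₂E₂) = 1/(2050×108×10³) + 1/(475×116×10³) = 2.267×10⁻⁸ N⁻¹.
P = 0.000442 / 2.267×10⁻⁸ = 19500 N = 19.5 kN.
σ_{cast iron} = P/A₂ = 19500/475 = 41.05 MPa, compressive.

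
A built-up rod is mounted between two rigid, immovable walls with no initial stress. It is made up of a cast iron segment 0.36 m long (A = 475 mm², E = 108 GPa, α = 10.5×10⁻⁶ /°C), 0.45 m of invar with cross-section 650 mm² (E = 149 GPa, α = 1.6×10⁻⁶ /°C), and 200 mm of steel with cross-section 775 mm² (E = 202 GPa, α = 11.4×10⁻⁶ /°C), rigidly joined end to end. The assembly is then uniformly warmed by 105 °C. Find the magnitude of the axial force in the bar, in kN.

P ≈ 55 kN (compressive)

Free thermal expansion of the whole bar: Σ αᵢΔT Lᵢ = 10.5×10⁻⁶×105×360 + 1.6×10⁻⁶×105×450 + 11.4×10⁻⁶×105×200 = 0.7119 mm.
The rigid supports impose zero overall length change; the single axial force P common to all segments must satisfy P Σ Lᵢ/(AᵢEᵢ) = δ_free.
The series flexibility is Σ Lᵢ/(AᵢEᵢ) = 360/(475×108×10³) + 450/(650×149×10³) + 200/(775×202×10³) = 1.294×10⁻⁵ mm/N.
So P = 0.7119 / 1.294×10⁻⁵ = 55.01 kN, compressive.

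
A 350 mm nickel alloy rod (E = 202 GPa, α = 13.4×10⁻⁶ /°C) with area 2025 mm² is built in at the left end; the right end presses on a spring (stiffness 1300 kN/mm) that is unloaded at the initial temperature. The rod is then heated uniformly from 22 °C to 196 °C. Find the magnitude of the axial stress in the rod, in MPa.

σ ≈ 248 MPa (compressive)

If the spring were absent the rod would lengthen by αΔT L = 13.4×10⁻⁶ × 174 × 350 = 0.8161 mm.
Let P be the compressive force at the spring. The rod shortens elastically by PL/(AE) and the spring compresses by P/k; together these equal δ_free.
So P = δ_free / [L/(AE) + 1/k] = 0.8161 / [ 350/(2025×202×10³) + 1/(1300×10³) ].
P = 0.8161 / 1.625×10⁻⁶ = 502200 N.
σ = P/A = 502200/2025 = 248 MPa.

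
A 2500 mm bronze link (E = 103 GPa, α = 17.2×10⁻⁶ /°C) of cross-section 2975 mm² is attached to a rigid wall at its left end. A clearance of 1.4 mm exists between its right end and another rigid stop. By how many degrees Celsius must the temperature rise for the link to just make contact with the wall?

Contact occurs when the free expansion equals the gap: αΔT L = 1.4 mm.
So ΔT = g/(αL) = 1.4/(17.2×10⁻⁶ × 2500) = 32.56 °C.

ΔT ≈ 32.6 °C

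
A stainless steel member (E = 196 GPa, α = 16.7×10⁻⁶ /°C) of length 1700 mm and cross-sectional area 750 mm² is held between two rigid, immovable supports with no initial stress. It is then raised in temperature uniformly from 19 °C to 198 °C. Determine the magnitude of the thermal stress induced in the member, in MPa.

σ ≈ 586 MPa (compressive)

The supports are rigid, so the total axial strain is zero. The restrained thermal strain is ε = αΔT = 16.7×10⁻⁶ × 179 = 2989.3×10⁻⁶.
Hence σ = E·αΔT = 196×10³ × 2989.3×10⁻⁶ = 585.9 MPa, compressive.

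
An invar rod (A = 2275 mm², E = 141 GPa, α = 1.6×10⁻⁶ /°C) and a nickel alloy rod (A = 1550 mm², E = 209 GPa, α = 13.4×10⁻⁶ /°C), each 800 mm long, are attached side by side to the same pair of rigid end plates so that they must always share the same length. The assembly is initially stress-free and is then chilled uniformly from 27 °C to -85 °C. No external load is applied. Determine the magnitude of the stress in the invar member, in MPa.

Both members must finish at the same length. With the larger α, the nickel alloy tends to over-contract; the plates restrain it, putting the nickel alloy in tension and the invar in compression. With no external load the two internal forces are equal and opposite, magnitude P.
Setting the final lengths equal and cancelling L: (α₁ − α₂)ΔT = P/(A₁E₁) + P/(A₂E₂).
|α₁ − α₂|·ΔT = 11.8×10⁻⁶ × 112 = 0.001322.
1/(A₁E₁) + 1/(A₂E₂) = 1/(2275×141×10³) + 1/(1550×209×10³) = 6.204×10⁻⁹ N⁻¹.
P = 0.001322 / 6.204×10⁻⁹ = 213000 N = 213 kN.
σ_{invar} = P/A₁ = 213000/2275 = 93.63 MPa, compressive.

σ ≈ 93.6 MPa (compressive)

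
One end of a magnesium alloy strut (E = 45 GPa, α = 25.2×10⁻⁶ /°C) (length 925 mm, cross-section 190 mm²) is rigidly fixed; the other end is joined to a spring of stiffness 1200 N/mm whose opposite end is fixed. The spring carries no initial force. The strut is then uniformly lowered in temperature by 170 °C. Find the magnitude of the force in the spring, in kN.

P ≈ 4.21 kN

The unrestrained thermal change is αΔT L = 25.2×10⁻⁶ × 170 × 925 = 3.963 mm.
Let P be the tensile force in the spring. The strut extends elastically by PL/(AE) and the spring stretches by P/k; together these equal δ_free.
P [ L/(AE) + 1/k ] = δ_free → P [ 925/(190×45×10³) + 1/(1200) ] = 3.963.
P = 3.963 / 0.0009415 = 4209 N.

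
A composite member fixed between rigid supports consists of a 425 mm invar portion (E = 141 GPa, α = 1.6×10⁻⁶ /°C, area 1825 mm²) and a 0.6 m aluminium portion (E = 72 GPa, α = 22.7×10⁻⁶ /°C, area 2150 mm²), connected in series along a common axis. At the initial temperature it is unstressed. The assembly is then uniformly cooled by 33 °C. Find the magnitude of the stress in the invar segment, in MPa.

With the walls removed the bar would change length by δ_free = Σ αᵢΔT Lᵢ = 1.6×10⁻⁶×33×425 + 22.7×10⁻⁶×33×600 = 0.4719 mm.
The rigid supports impose zero overall length change; the single axial force P common to all segments must satisfy P Σ Lᵢ/(AᵢEᵢ) = δ_free.
The series flexibility is Σ Lᵢ/(AᵢEᵢ) = 425/(1825×141×10³) + 600/(2150×72×10³) = 5.528×10⁻⁶ mm/N.
P = 0.4719 / 5.528×10⁻⁶ = 85370 N = 85.37 kN, tensile.
σ_{invar} = P / A = 85370 / 1825 = 46.78 MPa.

σ ≈ 46.8 MPa (tensile)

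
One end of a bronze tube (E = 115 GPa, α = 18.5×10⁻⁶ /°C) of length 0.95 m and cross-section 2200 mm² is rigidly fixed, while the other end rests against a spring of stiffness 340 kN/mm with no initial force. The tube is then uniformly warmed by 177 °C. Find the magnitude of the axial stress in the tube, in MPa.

If the spring were absent the tube would lengthen by αΔT L = 18.5×10⁻⁶ × 177 × 950 = 3.111 mm.
With a force P in the spring, the elastic change of the tube is PL/(AE) and that of the spring is P/k; compatibility requires their sum to equal δ_free.
P [ L/(AE) + 1/k ] = δ_free → P [ 950/(2200×115×10³) + 1/(340×10³) ] = 3.111.
P = 3.111 / 6.696×10⁻⁶ = 464600 N.
σ = P/A = 464600/2200 = 211.2 MPa.

σ ≈ 211 MPa (compressive)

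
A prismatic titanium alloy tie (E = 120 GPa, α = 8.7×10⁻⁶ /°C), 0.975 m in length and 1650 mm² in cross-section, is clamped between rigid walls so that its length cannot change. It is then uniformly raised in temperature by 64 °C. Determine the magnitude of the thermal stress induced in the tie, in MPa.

σ ≈ 66.8 MPa (compressive)

With length fixed, the mechanical strain must cancel the thermal strain αΔT = 8.7×10⁻⁶ × 64 = 556.8×10⁻⁶.
Hence σ = E·αΔT = 120×10³ × 556.8×10⁻⁶ = 66.82 MPa, compressive.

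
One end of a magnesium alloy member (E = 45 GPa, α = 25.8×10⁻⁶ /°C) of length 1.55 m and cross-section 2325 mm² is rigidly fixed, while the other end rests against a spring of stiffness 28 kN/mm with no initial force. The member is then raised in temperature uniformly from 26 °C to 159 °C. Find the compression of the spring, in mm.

δ ≈ 3.76 mm

If the spring were absent the member would lengthen by αΔT L = 25.8×10⁻⁶ × 133 × 1550 = 5.319 mm.
With a force P in the spring, the elastic change of the member is PL/(AE) and that of the spring is P/k; compatibility requires their sum to equal δ_free.
P [ L/(AE) + 1/k ] = δ_free → P [ 1550/(2325×45×10³) + 1/(28×10³) ] = 5.319.
P = 5.319 / 5.053×10⁻⁵ = 105300 N.
Spring compression = P/k = 105300/(28×10³) = 3.759 mm.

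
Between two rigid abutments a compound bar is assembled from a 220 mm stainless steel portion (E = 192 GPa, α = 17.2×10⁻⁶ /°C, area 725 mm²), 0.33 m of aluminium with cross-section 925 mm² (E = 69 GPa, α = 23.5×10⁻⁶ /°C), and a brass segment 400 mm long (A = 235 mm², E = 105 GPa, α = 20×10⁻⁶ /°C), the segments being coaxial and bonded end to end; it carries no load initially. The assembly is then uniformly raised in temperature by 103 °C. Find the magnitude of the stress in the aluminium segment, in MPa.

Free thermal expansion of the whole bar: Σ αᵢΔT Lᵢ = 17.2×10⁻⁶×103×220 + 23.5×10⁻⁶×103×330 + 20×10⁻⁶×103×400 = 2.013 mm.
Since the ends are fixed, an axial force P builds up, equal in every segment, with P · Σ Lᵢ/(AᵢEᵢ) = δ_free.
Σ Lᵢ/(AᵢEᵢ) = 220/(725×192×10³) + 330/(925×69×10³) + 400/(235×105×10³) = 2.296×10⁻⁵ mm/N.
So P = 2.013 / 2.296×10⁻⁵ = 87.65 kN, compressive.
σ_{aluminium} = P / A = 87650 / 925 = 94.75 MPa.

σ ≈ 94.8 MPa (compressive)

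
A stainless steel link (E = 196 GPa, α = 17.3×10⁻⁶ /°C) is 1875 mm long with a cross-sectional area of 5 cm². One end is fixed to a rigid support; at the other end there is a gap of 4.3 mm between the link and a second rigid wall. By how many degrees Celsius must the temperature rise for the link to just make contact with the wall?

ΔT ≈ 133 °C

Contact occurs when the free expansion equals the gap: αΔT L = 4.3 mm.
So ΔT = g/(αL) = 4.3/(17.3×10⁻⁶ × 1875) = 132.6 °C.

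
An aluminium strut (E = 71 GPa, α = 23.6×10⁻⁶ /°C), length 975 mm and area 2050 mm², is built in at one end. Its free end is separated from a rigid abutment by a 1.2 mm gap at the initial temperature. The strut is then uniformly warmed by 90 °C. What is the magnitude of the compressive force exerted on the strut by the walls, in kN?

P ≈ 130 kN

Free thermal elongation = αΔT L = 23.6×10⁻⁶ × 90 × 975 = 2.071 mm.
This exceeds the 1.2 mm gap, so the wall pushes back. The portion of expansion that must be recovered elastically is δ_free − gap = 2.071 − 1.2 = 0.8709 mm.
That suppressed elongation corresponds to σ = E·Δ/L = 71×10³ × 0.8709/975 = 63.42 MPa.
Force on the wall = σA = 63.42 × 2050 mm² = 130 kN.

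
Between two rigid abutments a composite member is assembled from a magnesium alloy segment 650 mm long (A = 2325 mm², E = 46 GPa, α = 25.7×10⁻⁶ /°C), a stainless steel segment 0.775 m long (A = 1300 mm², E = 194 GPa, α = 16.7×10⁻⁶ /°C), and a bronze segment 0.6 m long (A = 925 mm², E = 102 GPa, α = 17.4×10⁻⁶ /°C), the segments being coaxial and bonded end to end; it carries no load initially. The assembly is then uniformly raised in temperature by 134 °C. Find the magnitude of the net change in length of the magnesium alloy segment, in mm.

Free thermal expansion of the whole bar: Σ αᵢΔT Lᵢ = 25.7×10⁻⁶×134×650 + 16.7×10⁻⁶×134×775 + 17.4×10⁻⁶×134×600 = 5.372 mm.
The walls prevent any net length change, so an axial force P (same in every segment) develops. Compatibility: P · Σ Lᵢ/(AᵢEᵢ) = δ_free.
Σ Lᵢ/(AᵢEᵢ) = 650/(2325×46×10³) + 775/(1300×194×10³) + 600/(925×102×10³) = 1.551×10⁻⁵ mm/N.
Hence P = δ_free / Σ(L/AE) = 5.372/1.551×10⁻⁵ = 346.3 kN (compressive).
For the magnesium alloy segment, free thermal change = 25.7×10⁻⁶×134×650 = 2.238 mm and elastic change from P = 346300×650/(2325×46×10³) = 2.105 mm; these oppose, so the net change is 0.134 mm (segment lengthens).

|ΔL| ≈ 0.134 mm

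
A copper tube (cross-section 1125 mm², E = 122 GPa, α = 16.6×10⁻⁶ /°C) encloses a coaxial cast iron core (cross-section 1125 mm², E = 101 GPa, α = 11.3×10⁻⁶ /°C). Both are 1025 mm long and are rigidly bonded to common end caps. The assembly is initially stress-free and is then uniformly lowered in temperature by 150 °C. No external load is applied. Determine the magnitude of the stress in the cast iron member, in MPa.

σ ≈ 43.9 MPa (compressive)

The copper has the larger α, so on cooling it would change length more than the cast iron if both were free. The rigid plates force a common final length, so the copper is put into tension and the cast iron into compression, with equal and opposite forces P (no external load).
Setting the final lengths equal and cancelling L: (α₁ − α₂)ΔT = P/(A₁E₁) + P/(A₂E₂).
|α₁ − α₂|·ΔT = 5.3×10⁻⁶ × 150 = 0.000795.
1/(A₁E₁) + 1/(A₂E₂) = 1/(1125×122×10³) + 1/(1125×101×10³) = 1.609×10⁻⁸ N⁻¹.
So P = 0.000795 / 1.609×10⁻⁸ = 49.42 kN.
σ_{cast iron} = P/A₂ = 49420/1125 = 43.93 MPa, compressive.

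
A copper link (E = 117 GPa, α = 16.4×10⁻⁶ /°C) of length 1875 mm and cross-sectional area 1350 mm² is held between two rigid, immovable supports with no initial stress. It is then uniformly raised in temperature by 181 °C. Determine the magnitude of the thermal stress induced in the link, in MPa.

σ ≈ 347 MPa (compressive)

Because both ends are immovable the net strain is zero, and the suppressed thermal strain is αΔT = 16.4×10⁻⁶ × 181 = 2968.4×10⁻⁶.
σ = EαΔT = 117×10³ × 16.4×10⁻⁶ × 181 = 347.3 MPa (compressive; the link is trying to expand).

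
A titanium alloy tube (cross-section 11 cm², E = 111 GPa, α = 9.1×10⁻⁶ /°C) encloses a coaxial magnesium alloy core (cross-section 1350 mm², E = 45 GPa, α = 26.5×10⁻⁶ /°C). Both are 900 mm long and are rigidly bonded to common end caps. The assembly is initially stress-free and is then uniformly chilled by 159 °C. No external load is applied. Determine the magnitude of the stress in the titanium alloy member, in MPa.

σ ≈ 102 MPa (compressive)

Both members must finish at the same length. With the larger α, the magnesium alloy tends to over-contract; the plates restrain it, putting the magnesium alloy in tension and the titanium alloy in compression. With no external load the two internal forces are equal and opposite, magnitude P.
Setting the final lengths equal and cancelling L: (α₁ − α₂)ΔT = P/(A₁E₁) + P/(A₂E₂).
|α₁ − α₂|·ΔT = 17.4×10⁻⁶ × 159 = 0.002767.
1/(A₁E₁) + 1/(A₂E₂) = 1/(1100×111×10³) + 1/(1350×45×10³) = 2.465×10⁻⁸ N⁻¹.
P = 0.002767 / 2.465×10⁻⁸ = 112200 N = 112.2 kN.
σ_{titanium alloy} = P/A₁ = 112200/1100 = 102 MPa, compressive.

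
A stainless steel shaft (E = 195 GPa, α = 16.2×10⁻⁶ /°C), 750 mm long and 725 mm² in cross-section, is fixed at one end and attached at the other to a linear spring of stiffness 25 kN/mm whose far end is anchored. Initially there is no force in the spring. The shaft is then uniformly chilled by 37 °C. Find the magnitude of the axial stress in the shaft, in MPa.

If the spring were absent the shaft would shorten by αΔT L = 16.2×10⁻⁶ × 37 × 750 = 0.4495 mm.
With a force P in the spring, the elastic change of the shaft is PL/(AE) and that of the spring is P/k; compatibility requires their sum to equal δ_free.
P [ L/(AE) + 1/k ] = δ_free → P [ 750/(725×195×10³) + 1/(25×10³) ] = 0.4495.
P = 0.4495 / 4.531×10⁻⁵ = 9923 N.
σ = P/A = 9923/725 = 13.69 MPa.

σ ≈ 13.7 MPa (tensile)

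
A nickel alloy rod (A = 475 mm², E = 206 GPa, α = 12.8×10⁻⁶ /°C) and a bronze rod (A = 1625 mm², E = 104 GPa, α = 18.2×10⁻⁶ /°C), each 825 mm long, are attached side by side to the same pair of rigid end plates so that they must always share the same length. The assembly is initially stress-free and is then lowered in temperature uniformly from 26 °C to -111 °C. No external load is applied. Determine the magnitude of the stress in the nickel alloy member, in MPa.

σ ≈ 96.5 MPa (compressive)

Both members must finish at the same length. With the larger α, the bronze tends to over-contract; the plates restrain it, putting the bronze in tension and the nickel alloy in compression. With no external load the two internal forces are equal and opposite, magnitude P.
Setting the final lengths equal and cancelling L: (α₁ − α₂)ΔT = P/(A₁E₁) + P/(A₂E₂).
|α₁ − α₂|·ΔT = 5.4×10⁻⁶ × 137 = 0.0007398.
1/(A₁E₁) + 1/(A₂E₂) = 1/(475×206×10³) + 1/(1625×104×10³) = 1.614×10⁻⁸ N⁻¹.
So P = 0.0007398 / 1.614×10⁻⁸ = 45.85 kN.
σ_{nickel alloy} = P/A₁ = 45850/475 = 96.52 MPa, compressive.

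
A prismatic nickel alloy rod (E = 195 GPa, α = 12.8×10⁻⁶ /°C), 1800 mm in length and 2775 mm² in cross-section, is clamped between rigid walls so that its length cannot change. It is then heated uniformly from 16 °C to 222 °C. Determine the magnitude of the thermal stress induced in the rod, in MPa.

σ ≈ 514 MPa (compressive)

The supports are rigid, so the total axial strain is zero. The restrained thermal strain is ε = αΔT = 12.8×10⁻⁶ × 206 = 2636.8×10⁻⁶.
The stress required to suppress this strain is σ = Eε = 195×10³ × 2636.8×10⁻⁶ = 514.2 MPa, compressive since the rod is trying to expand.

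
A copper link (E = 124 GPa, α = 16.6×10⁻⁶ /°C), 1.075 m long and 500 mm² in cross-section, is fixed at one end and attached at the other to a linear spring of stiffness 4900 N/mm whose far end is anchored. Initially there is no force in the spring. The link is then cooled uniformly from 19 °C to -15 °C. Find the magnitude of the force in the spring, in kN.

P ≈ 2.74 kN

Free thermal contraction: δ_free = αΔT L = 16.6×10⁻⁶ × 34 × 1075 = 0.6067 mm.
Let P be the tensile force in the spring. The link extends elastically by PL/(AE) and the spring stretches by P/k; together these equal δ_free.
So P = δ_free / [L/(AE) + 1/k] = 0.6067 / [ 1075/(500×124×10³) + 1/(4900) ].
P = 0.6067 / 0.0002214 = 2740 N.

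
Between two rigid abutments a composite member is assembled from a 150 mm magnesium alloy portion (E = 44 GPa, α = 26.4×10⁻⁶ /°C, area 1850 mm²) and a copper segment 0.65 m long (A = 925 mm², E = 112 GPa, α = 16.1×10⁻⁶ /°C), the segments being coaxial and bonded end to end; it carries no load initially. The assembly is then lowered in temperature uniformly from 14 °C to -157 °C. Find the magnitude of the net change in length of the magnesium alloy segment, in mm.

|ΔL| ≈ 0.117 mm

If the supports were absent, the total length change would be Σ αᵢΔT Lᵢ = 26.4×10⁻⁶×171×150 + 16.1×10⁻⁶×171×650 = 2.467 mm.
Since the ends are fixed, an axial force P builds up, equal in every segment, with P · Σ Lᵢ/(AᵢEᵢ) = δ_free.
The series flexibility is Σ Lᵢ/(AᵢEᵢ) = 150/(1850×44×10³) + 650/(925×112×10³) = 8.117×10⁻⁶ mm/N.
P = 2.467 / 8.117×10⁻⁶ = 303900 N = 303.9 kN, tensile.
For the magnesium alloy segment, free thermal change = 26.4×10⁻⁶×171×150 = 0.6772 mm and elastic change from P = 303900×150/(1850×44×10³) = 0.56 mm; these oppose, so the net change is 0.117 mm (segment shortens).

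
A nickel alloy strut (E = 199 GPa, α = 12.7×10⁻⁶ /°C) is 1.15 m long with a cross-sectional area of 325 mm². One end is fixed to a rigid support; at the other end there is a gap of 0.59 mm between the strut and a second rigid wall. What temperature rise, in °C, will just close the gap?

The gap closes when αΔT L = 0.59 mm, since the strut is still unstressed at that instant.
ΔT = 0.59 / (12.7×10⁻⁶ × 1150) = 40.4 °C.

ΔT ≈ 40.4 °C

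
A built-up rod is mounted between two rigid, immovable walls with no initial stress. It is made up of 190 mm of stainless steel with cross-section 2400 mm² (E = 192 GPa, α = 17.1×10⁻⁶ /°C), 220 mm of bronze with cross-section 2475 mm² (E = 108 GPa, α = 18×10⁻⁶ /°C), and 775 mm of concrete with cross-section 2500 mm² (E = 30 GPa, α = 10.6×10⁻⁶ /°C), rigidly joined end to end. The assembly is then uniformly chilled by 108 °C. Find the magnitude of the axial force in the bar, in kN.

With the walls removed the bar would change length by δ_free = Σ αᵢΔT Lᵢ = 17.1×10⁻⁶×108×190 + 18×10⁻⁶×108×220 + 10.6×10⁻⁶×108×775 = 1.666 mm.
The walls prevent any net length change, so an axial force P (same in every segment) develops. Compatibility: P · Σ Lᵢ/(AᵢEᵢ) = δ_free.
Σ Lᵢ/(AᵢEᵢ) = 190/(2400×192×10³) + 220/(2475×108×10³) + 775/(2500×30×10³) = 1.157×10⁻⁵ mm/N.
So P = 1.666 / 1.157×10⁻⁵ = 144 kN, tensile.

P ≈ 144 kN (tensile)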